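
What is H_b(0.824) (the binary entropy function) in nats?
0.4653 nats

The binary entropy function is:
H(p) = -p log(p) - (1-p) log(1-p)

H(0.824) = -0.824 × log_e(0.824) - 0.176 × log_e(0.176)
H(0.824) = 0.4653 nats

Note: Binary entropy is maximized at p=0.5 (H=1 bit) and minimized at p=0 or p=1 (H=0).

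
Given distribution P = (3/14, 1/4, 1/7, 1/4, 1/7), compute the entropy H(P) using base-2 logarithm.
2.2783 bits

Shannon entropy is H(X) = -Σ p(x) log p(x).

For P = (3/14, 1/4, 1/7, 1/4, 1/7):
H = -3/14 × log_2(3/14) -1/4 × log_2(1/4) -1/7 × log_2(1/7) -1/4 × log_2(1/4) -1/7 × log_2(1/7)
H = 2.2783 bits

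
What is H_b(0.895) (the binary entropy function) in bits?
0.4846 bits

The binary entropy function is:
H(p) = -p log(p) - (1-p) log(1-p)

H(0.895) = -0.895 × log_2(0.895) - 0.105 × log_2(0.105)
H(0.895) = 0.4846 bits

Note: Binary entropy is maximized at p=0.5 (H=1 bit) and minimized at p=0 or p=1 (H=0).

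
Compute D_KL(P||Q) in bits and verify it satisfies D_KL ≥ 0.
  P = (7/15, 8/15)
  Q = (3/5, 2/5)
0.0522 bits

KL divergence satisfies the Gibbs inequality: D_KL(P||Q) ≥ 0 for all distributions P, Q.

D_KL(P||Q) = Σ p(x) log(p(x)/q(x))
Term by term:
  x=0: 7/15 × log_2[(7/15)/(3/5)] = -0.1692
  x=1: 8/15 × log_2[(8/15)/(2/5)] = 0.2214
D_KL(P||Q) = 0.0522 bits

D_KL(P||Q) = 0.0522 ≥ 0 ✓

This non-negativity is a fundamental property: relative entropy cannot be negative because it measures how different Q is from P.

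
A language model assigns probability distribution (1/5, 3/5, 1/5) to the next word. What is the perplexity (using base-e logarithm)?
2.5864

Perplexity is e^H (or exp(H) for natural log).

First, H = -Σ p log p = 0.9503 nats
Perplexity = e^0.9503 = 2.5864

Interpretation: The model's uncertainty is equivalent to choosing uniformly among 2.6 options.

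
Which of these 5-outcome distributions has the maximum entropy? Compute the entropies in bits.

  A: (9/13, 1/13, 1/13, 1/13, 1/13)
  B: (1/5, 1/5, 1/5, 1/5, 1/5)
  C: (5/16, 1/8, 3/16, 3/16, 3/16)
B

For a discrete distribution over n outcomes, entropy is maximized by the uniform distribution.

Computing entropies:
H(A) = 1.5059 bits
H(B) = 2.3219 bits
H(C) = 2.2579 bits

The uniform distribution (where all probabilities equal 1/5) achieves the maximum entropy of log_2(5) = 2.3219 bits.

Distribution B has the highest entropy.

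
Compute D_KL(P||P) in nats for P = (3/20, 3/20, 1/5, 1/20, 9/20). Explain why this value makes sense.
0.0000 nats

KL divergence satisfies the Gibbs inequality: D_KL(P||Q) ≥ 0 for all distributions P, Q.

D_KL(P||Q) = Σ p(x) log(p(x)/q(x))
Each term is p(x) × log_e(p(x)/p(x)) = p(x) × log_e(1) = 0, so the sum is 0.
D_KL(P||Q) = 0.0000 nats

When P = Q, the KL divergence is exactly 0, as there is no 'divergence' between identical distributions.

This non-negativity is a fundamental property: relative entropy cannot be negative because it measures how different Q is from P.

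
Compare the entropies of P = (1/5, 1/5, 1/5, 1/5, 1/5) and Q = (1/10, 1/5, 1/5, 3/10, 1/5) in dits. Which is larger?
P

Computing entropies in dits:
H(P) = 0.6990
H(Q) = 0.6762

Distribution P has higher entropy.

Intuition: The distribution closer to uniform (more spread out) has higher entropy.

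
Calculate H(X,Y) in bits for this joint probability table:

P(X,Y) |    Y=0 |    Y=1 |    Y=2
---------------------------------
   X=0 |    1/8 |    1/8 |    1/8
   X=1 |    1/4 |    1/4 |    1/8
2.5000 bits

Joint entropy is H(X,Y) = -Σ_{x,y} p(x,y) log p(x,y).

Summing over all non-zero entries:
H(X,Y) = -[1/8·log_2(1/8) + 1/8·log_2(1/8) + 1/8·log_2(1/8) + 1/4·log_2(1/4) + 1/4·log_2(1/4) + 1/8·log_2(1/8)]
H(X,Y) = 2.5000 bits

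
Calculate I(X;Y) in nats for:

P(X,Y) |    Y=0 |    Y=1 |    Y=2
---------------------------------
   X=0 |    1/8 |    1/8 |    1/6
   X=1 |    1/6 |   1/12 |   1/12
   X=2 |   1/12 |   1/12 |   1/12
0.0185 nats

Mutual information: I(X;Y) = H(X) + H(Y) - H(X,Y)

Marginals:
P(X) = (5/12, 1/3, 1/4), H(X) = 1.0776 nats
P(Y) = (3/8, 7/24, 1/3), H(Y) = 1.0934 nats

Joint entropy: H(X,Y) = 2.1525 nats

I(X;Y) = 1.0776 + 1.0934 - 2.1525 = 0.0185 nats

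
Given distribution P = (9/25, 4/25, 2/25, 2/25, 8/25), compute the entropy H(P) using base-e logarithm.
1.4297 nats

Shannon entropy is H(X) = -Σ p(x) log p(x).

For P = (9/25, 4/25, 2/25, 2/25, 8/25):
H = -9/25 × log_e(9/25) -4/25 × log_e(4/25) -2/25 × log_e(2/25) -2/25 × log_e(2/25) -8/25 × log_e(8/25)
H = 1.4297 nats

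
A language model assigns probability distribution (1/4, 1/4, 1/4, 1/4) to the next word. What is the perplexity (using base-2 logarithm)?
4.0000

Perplexity is 2^H (or exp(H) for natural log).

First, H = -Σ p log p = 2.0000 bits
Perplexity = 2^2.0000 = 4.0000

Interpretation: The model's uncertainty is equivalent to choosing uniformly among 4.0 options.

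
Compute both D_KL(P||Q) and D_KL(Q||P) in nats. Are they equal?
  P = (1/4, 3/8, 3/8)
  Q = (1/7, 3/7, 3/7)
D_KL(P||Q) = 0.0398, D_KL(Q||P) = 0.0345

KL divergence is not symmetric: D_KL(P||Q) ≠ D_KL(Q||P) in general.

D_KL(P||Q) = 0.0398 nats
D_KL(Q||P) = 0.0345 nats

No, they are not equal!

This asymmetry is why KL divergence is not a true distance metric.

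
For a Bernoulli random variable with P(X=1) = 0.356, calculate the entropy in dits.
0.2828 dits

The binary entropy function is:
H(p) = -p log(p) - (1-p) log(1-p)

H(0.356) = -0.356 × log_10(0.356) - 0.644 × log_10(0.644)
H(0.356) = 0.2828 dits

Note: Binary entropy is maximized at p=0.5 (H=1 bit) and minimized at p=0 or p=1 (H=0).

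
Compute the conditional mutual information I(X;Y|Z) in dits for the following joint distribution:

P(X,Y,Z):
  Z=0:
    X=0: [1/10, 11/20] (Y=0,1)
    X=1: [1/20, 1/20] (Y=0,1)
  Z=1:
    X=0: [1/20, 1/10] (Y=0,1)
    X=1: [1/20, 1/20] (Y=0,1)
0.0132 dits

Conditional mutual information: I(X;Y|Z) = H(X|Z) + H(Y|Z) - H(X,Y|Z)

H(Z) = 0.2442
H(X,Z) = 0.4452 → H(X|Z) = 0.2010
H(Y,Z) = 0.4803 → H(Y|Z) = 0.2361
H(X,Y,Z) = 0.6681 → H(X,Y|Z) = 0.4238

I(X;Y|Z) = 0.2010 + 0.2361 - 0.4238 = 0.0132 dits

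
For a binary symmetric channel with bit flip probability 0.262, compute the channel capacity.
0.1703 bits

For a binary symmetric channel (BSC) with error probability p:
Capacity C = 1 - H(p) bits per symbol

where H(p) = -p log₂(p) - (1-p) log₂(1-p) is the binary entropy function.

H(0.262) = 0.8297 bits
C = 1 - 0.8297 = 0.1703 bits per symbol

This means we can reliably transmit up to 0.1703 bits of information per channel use.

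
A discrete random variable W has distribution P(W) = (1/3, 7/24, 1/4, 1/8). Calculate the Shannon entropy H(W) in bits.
1.9218 bits

Shannon entropy is H(X) = -Σ p(x) log p(x).

For P = (1/3, 7/24, 1/4, 1/8):
H = -1/3 × log_2(1/3) -7/24 × log_2(7/24) -1/4 × log_2(1/4) -1/8 × log_2(1/8)
H = 1.9218 bits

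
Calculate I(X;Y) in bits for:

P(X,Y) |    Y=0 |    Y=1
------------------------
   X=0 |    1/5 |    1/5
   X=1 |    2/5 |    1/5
0.0200 bits

Mutual information: I(X;Y) = H(X) + H(Y) - H(X,Y)

Marginals:
P(X) = (2/5, 3/5), H(X) = 0.9710 bits
P(Y) = (3/5, 2/5), H(Y) = 0.9710 bits

Joint entropy: H(X,Y) = 1.9219 bits

I(X;Y) = 0.9710 + 0.9710 - 1.9219 = 0.0200 bits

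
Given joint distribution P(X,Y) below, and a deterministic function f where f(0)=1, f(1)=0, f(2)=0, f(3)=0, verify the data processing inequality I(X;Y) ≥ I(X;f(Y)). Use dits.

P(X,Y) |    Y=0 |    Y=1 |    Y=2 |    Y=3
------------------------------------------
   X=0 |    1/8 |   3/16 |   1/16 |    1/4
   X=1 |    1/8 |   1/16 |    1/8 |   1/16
I(X;Y) = 0.0313, I(X;f(Y)) = 0.0047, inequality holds: 0.0313 ≥ 0.0047

Data Processing Inequality: For any Markov chain X → Y → Z, we have I(X;Y) ≥ I(X;Z).

Here Z = f(Y) is a deterministic function of Y, forming X → Y → Z.

Original I(X;Y) = 0.0313 dits

After applying f:
P(X,Z) where Z=f(Y):
- P(X,Z=0) = P(X,Y=1) + P(X,Y=2) + P(X,Y=3)
- P(X,Z=1) = P(X,Y=0)

I(X;Z) = I(X;f(Y)) = 0.0047 dits

Verification: 0.0313 ≥ 0.0047 ✓

Information cannot be created by processing; the function f can only lose information about X.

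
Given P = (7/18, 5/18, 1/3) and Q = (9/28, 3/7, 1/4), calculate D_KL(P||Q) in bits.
0.0715 bits

KL divergence: D_KL(P||Q) = Σ p(x) log(p(x)/q(x))

Computing term by term:
  x=0: 7/18 × log_2[(7/18)/(9/28)] = 7/18 × 0.2749 = 0.1069
  x=1: 5/18 × log_2[(5/18)/(3/7)] = 5/18 × -0.6256 = -0.1738
  x=2: 1/3 × log_2[(1/3)/(1/4)] = 1/3 × 0.4150 = 0.1383

D_KL(P||Q) = 0.0715 bits

Note: KL divergence is always non-negative and equals 0 iff P = Q.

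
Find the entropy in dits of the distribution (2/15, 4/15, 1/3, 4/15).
0.5819 dits

Shannon entropy is H(X) = -Σ p(x) log p(x).

For P = (2/15, 4/15, 1/3, 4/15):
H = -2/15 × log_10(2/15) -4/15 × log_10(4/15) -1/3 × log_10(1/3) -4/15 × log_10(4/15)
H = 0.5819 dits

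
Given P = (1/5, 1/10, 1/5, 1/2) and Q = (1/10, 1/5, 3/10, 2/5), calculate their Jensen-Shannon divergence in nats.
0.0248 nats

Jensen-Shannon divergence is:
JSD(P||Q) = 0.5 × D_KL(P||M) + 0.5 × D_KL(Q||M)
where M = 0.5 × (P + Q) is the mixture distribution.

M = 0.5 × (1/5, 1/10, 1/5, 1/2) + 0.5 × (1/10, 1/5, 3/10, 2/5) = (3/20, 3/20, 1/4, 9/20)

D_KL(P||M) = 0.0250 nats
D_KL(Q||M) = 0.0246 nats

JSD(P||Q) = 0.5 × 0.0250 + 0.5 × 0.0246 = 0.0248 nats

Unlike KL divergence, JSD is symmetric and bounded: 0 ≤ JSD ≤ log(2).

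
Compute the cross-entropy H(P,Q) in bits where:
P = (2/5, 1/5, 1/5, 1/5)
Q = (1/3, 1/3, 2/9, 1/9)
2.0189 bits

Cross-entropy: H(P,Q) = -Σ p(x) log q(x)

Alternatively: H(P,Q) = H(P) + D_KL(P||Q)
H(P) = 1.9219 bits
D_KL(P||Q) = 0.0970 bits

H(P,Q) = 1.9219 + 0.0970 = 2.0189 bits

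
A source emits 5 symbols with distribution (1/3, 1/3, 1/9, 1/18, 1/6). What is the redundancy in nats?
0.1737 nats

Redundancy measures how far a source is from maximum entropy:
R = H_max - H(X)

Maximum entropy for 5 symbols: H_max = log_e(5) = 1.6094 nats
Actual entropy: H(X) = 1.4357 nats
Redundancy: R = 1.6094 - 1.4357 = 0.1737 nats

This redundancy represents potential for compression: the source could be compressed by 0.1737 nats per symbol.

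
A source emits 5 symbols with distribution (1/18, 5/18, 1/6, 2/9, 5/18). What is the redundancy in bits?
0.1506 bits

Redundancy measures how far a source is from maximum entropy:
R = H_max - H(X)

Maximum entropy for 5 symbols: H_max = log_2(5) = 2.3219 bits
Actual entropy: H(X) = 2.1714 bits
Redundancy: R = 2.3219 - 2.1714 = 0.1506 bits

This redundancy represents potential for compression: the source could be compressed by 0.1506 bits per symbol.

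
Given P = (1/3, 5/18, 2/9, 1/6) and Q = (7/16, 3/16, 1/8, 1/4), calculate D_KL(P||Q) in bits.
0.1137 bits

KL divergence: D_KL(P||Q) = Σ p(x) log(p(x)/q(x))

Computing term by term:
  x=0: 1/3 × log_2[(1/3)/(7/16)] = 1/3 × -0.3923 = -0.1308
  x=1: 5/18 × log_2[(5/18)/(3/16)] = 5/18 × 0.5670 = 0.1575
  x=2: 2/9 × log_2[(2/9)/(1/8)] = 2/9 × 0.8301 = 0.1845
  x=3: 1/6 × log_2[(1/6)/(1/4)] = 1/6 × -0.5850 = -0.0975

D_KL(P||Q) = 0.1137 bits

Note: KL divergence is always non-negative and equals 0 iff P = Q.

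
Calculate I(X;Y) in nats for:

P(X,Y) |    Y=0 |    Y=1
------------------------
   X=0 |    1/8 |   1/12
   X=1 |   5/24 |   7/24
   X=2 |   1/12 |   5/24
0.0249 nats

Mutual information: I(X;Y) = H(X) + H(Y) - H(X,Y)

Marginals:
P(X) = (5/24, 1/2, 7/24), H(X) = 1.0327 nats
P(Y) = (5/12, 7/12), H(Y) = 0.6792 nats

Joint entropy: H(X,Y) = 1.6870 nats

I(X;Y) = 1.0327 + 0.6792 - 1.6870 = 0.0249 nats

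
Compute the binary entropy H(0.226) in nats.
0.5344 nats

The binary entropy function is:
H(p) = -p log(p) - (1-p) log(1-p)

H(0.226) = -0.226 × log_e(0.226) - 0.774 × log_e(0.774)
H(0.226) = 0.5344 nats

Note: Binary entropy is maximized at p=0.5 (H=1 bit) and minimized at p=0 or p=1 (H=0).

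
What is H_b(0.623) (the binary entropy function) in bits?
0.9559 bits

The binary entropy function is:
H(p) = -p log(p) - (1-p) log(1-p)

H(0.623) = -0.623 × log_2(0.623) - 0.377 × log_2(0.377)
H(0.623) = 0.9559 bits

Note: Binary entropy is maximized at p=0.5 (H=1 bit) and minimized at p=0 or p=1 (H=0).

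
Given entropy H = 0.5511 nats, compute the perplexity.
1.7352

Perplexity is e^H (or exp(H) for natural log).

H = 0.5511 nats
Perplexity = e^0.5511 = 1.7352

Interpretation: The model's uncertainty is equivalent to choosing uniformly among 1.7 options.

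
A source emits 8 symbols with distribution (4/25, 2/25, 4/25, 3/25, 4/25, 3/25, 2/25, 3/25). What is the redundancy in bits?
0.0467 bits

Redundancy measures how far a source is from maximum entropy:
R = H_max - H(X)

Maximum entropy for 8 symbols: H_max = log_2(8) = 3.0000 bits
Actual entropy: H(X) = 2.9533 bits
Redundancy: R = 3.0000 - 2.9533 = 0.0467 bits

This redundancy represents potential for compression: the source could be compressed by 0.0467 bits per symbol.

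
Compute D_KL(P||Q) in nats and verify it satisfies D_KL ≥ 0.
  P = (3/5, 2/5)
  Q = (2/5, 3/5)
0.0811 nats

KL divergence satisfies the Gibbs inequality: D_KL(P||Q) ≥ 0 for all distributions P, Q.

D_KL(P||Q) = Σ p(x) log(p(x)/q(x))
Term by term:
  x=0: 3/5 × log_e[(3/5)/(2/5)] = 0.2433
  x=1: 2/5 × log_e[(2/5)/(3/5)] = -0.1622
D_KL(P||Q) = 0.0811 nats

D_KL(P||Q) = 0.0811 ≥ 0 ✓

This non-negativity is a fundamental property: relative entropy cannot be negative because it measures how different Q is from P.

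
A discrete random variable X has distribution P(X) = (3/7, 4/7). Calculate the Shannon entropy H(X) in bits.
0.9852 bits

Shannon entropy is H(X) = -Σ p(x) log p(x).

For P = (3/7, 4/7):
H = -3/7 × log_2(3/7) -4/7 × log_2(4/7)
H = 0.9852 bits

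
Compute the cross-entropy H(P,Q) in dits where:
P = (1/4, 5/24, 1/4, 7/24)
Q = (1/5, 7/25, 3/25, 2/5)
0.6362 dits

Cross-entropy: H(P,Q) = -Σ p(x) log q(x)

Alternatively: H(P,Q) = H(P) + D_KL(P||Q)
H(P) = 0.5990 dits
D_KL(P||Q) = 0.0372 dits

H(P,Q) = 0.5990 + 0.0372 = 0.6362 dits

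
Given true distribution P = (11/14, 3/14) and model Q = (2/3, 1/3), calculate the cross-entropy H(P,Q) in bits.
0.7992 bits

Cross-entropy: H(P,Q) = -Σ p(x) log q(x)

Alternatively: H(P,Q) = H(P) + D_KL(P||Q)
H(P) = 0.7496 bits
D_KL(P||Q) = 0.0497 bits

H(P,Q) = 0.7496 + 0.0497 = 0.7992 bits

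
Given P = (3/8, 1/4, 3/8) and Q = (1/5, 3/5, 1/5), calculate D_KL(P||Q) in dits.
0.1097 dits

KL divergence: D_KL(P||Q) = Σ p(x) log(p(x)/q(x))

Computing term by term:
  x=0: 3/8 × log_10[(3/8)/(1/5)] = 3/8 × 0.2730 = 0.1024
  x=1: 1/4 × log_10[(1/4)/(3/5)] = 1/4 × -0.3802 = -0.0951
  x=2: 3/8 × log_10[(3/8)/(1/5)] = 3/8 × 0.2730 = 0.1024

D_KL(P||Q) = 0.1097 dits

Note: KL divergence is always non-negative and equals 0 iff P = Q.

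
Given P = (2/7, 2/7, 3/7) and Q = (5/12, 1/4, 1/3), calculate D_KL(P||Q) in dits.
0.0165 dits

KL divergence: D_KL(P||Q) = Σ p(x) log(p(x)/q(x))

Computing term by term:
  x=0: 2/7 × log_10[(2/7)/(5/12)] = 2/7 × -0.1639 = -0.0468
  x=1: 2/7 × log_10[(2/7)/(1/4)] = 2/7 × 0.0580 = 0.0166
  x=2: 3/7 × log_10[(3/7)/(1/3)] = 3/7 × 0.1091 = 0.0468

D_KL(P||Q) = 0.0165 dits

Note: KL divergence is always non-negative and equals 0 iff P = Q.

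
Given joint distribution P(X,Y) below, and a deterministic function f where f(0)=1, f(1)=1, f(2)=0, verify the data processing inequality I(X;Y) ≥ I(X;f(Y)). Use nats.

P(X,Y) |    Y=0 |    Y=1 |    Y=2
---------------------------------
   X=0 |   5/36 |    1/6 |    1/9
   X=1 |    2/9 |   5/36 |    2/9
I(X;Y) = 0.0159, I(X;f(Y)) = 0.0072, inequality holds: 0.0159 ≥ 0.0072

Data Processing Inequality: For any Markov chain X → Y → Z, we have I(X;Y) ≥ I(X;Z).

Here Z = f(Y) is a deterministic function of Y, forming X → Y → Z.

Original I(X;Y) = 0.0159 nats

After applying f:
P(X,Z) where Z=f(Y):
- P(X,Z=0) = P(X,Y=2)
- P(X,Z=1) = P(X,Y=0) + P(X,Y=1)

I(X;Z) = I(X;f(Y)) = 0.0072 nats

Verification: 0.0159 ≥ 0.0072 ✓

Information cannot be created by processing; the function f can only lose information about X.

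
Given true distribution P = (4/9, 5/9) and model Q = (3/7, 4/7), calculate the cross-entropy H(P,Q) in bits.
0.9918 bits

Cross-entropy: H(P,Q) = -Σ p(x) log q(x)

Alternatively: H(P,Q) = H(P) + D_KL(P||Q)
H(P) = 0.9911 bits
D_KL(P||Q) = 0.0007 bits

H(P,Q) = 0.9911 + 0.0007 = 0.9918 bits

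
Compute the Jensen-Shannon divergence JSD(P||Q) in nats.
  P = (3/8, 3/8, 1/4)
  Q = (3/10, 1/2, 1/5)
0.0080 nats

Jensen-Shannon divergence is:
JSD(P||Q) = 0.5 × D_KL(P||M) + 0.5 × D_KL(Q||M)
where M = 0.5 × (P + Q) is the mixture distribution.

M = 0.5 × (3/8, 3/8, 1/4) + 0.5 × (3/10, 1/2, 1/5) = (0.3375, 7/16, 9/40)

D_KL(P||M) = 0.0080 nats
D_KL(Q||M) = 0.0079 nats

JSD(P||Q) = 0.5 × 0.0080 + 0.5 × 0.0079 = 0.0080 nats

Unlike KL divergence, JSD is symmetric and bounded: 0 ≤ JSD ≤ log(2).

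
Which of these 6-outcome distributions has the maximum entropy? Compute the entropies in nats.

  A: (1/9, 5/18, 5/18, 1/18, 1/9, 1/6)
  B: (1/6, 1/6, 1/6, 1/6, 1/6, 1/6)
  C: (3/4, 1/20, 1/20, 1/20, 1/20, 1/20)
B

For a discrete distribution over n outcomes, entropy is maximized by the uniform distribution.

Computing entropies:
H(A) = 1.6591 nats
H(B) = 1.7918 nats
H(C) = 0.9647 nats

The uniform distribution (where all probabilities equal 1/6) achieves the maximum entropy of log_e(6) = 1.7918 nats.

Distribution B has the highest entropy.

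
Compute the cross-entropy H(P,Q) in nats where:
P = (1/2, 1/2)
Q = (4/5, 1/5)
0.9163 nats

Cross-entropy: H(P,Q) = -Σ p(x) log q(x)

Alternatively: H(P,Q) = H(P) + D_KL(P||Q)
H(P) = 0.6931 nats
D_KL(P||Q) = 0.2231 nats

H(P,Q) = 0.6931 + 0.2231 = 0.9163 nats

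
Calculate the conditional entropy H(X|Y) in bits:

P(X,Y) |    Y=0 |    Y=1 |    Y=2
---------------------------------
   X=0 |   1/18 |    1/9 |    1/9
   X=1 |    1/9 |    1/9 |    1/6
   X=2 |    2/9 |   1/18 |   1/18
1.4453 bits

Using the chain rule: H(X|Y) = H(X,Y) - H(Y)

First, compute H(X,Y) = 3.0169 bits

Marginal P(Y) = (7/18, 5/18, 1/3)
H(Y) = 1.5715 bits

H(X|Y) = H(X,Y) - H(Y) = 3.0169 - 1.5715 = 1.4453 bits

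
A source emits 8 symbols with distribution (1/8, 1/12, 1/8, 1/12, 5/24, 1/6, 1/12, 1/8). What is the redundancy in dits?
0.0230 dits

Redundancy measures how far a source is from maximum entropy:
R = H_max - H(X)

Maximum entropy for 8 symbols: H_max = log_10(8) = 0.9031 dits
Actual entropy: H(X) = 0.8801 dits
Redundancy: R = 0.9031 - 0.8801 = 0.0230 dits

This redundancy represents potential for compression: the source could be compressed by 0.0230 dits per symbol.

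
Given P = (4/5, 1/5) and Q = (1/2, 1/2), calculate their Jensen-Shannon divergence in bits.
0.0731 bits

Jensen-Shannon divergence is:
JSD(P||Q) = 0.5 × D_KL(P||M) + 0.5 × D_KL(Q||M)
where M = 0.5 × (P + Q) is the mixture distribution.

M = 0.5 × (4/5, 1/5) + 0.5 × (1/2, 1/2) = (13/20, 7/20)

D_KL(P||M) = 0.0782 bits
D_KL(Q||M) = 0.0680 bits

JSD(P||Q) = 0.5 × 0.0782 + 0.5 × 0.0680 = 0.0731 bits

Unlike KL divergence, JSD is symmetric and bounded: 0 ≤ JSD ≤ log(2).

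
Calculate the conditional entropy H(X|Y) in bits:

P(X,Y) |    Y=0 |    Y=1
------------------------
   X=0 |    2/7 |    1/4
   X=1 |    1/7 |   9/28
0.9585 bits

Using the chain rule: H(X|Y) = H(X,Y) - H(Y)

First, compute H(X,Y) = 1.9438 bits

Marginal P(Y) = (3/7, 4/7)
H(Y) = 0.9852 bits

H(X|Y) = H(X,Y) - H(Y) = 1.9438 - 0.9852 = 0.9585 bits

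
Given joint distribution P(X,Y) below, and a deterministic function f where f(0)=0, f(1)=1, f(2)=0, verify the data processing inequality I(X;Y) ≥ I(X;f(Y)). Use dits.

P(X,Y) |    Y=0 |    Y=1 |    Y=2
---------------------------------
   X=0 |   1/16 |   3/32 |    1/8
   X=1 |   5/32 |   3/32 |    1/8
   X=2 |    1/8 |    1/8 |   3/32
I(X;Y) = 0.0089, I(X;f(Y)) = 0.0025, inequality holds: 0.0089 ≥ 0.0025

Data Processing Inequality: For any Markov chain X → Y → Z, we have I(X;Y) ≥ I(X;Z).

Here Z = f(Y) is a deterministic function of Y, forming X → Y → Z.

Original I(X;Y) = 0.0089 dits

After applying f:
P(X,Z) where Z=f(Y):
- P(X,Z=0) = P(X,Y=0) + P(X,Y=2)
- P(X,Z=1) = P(X,Y=1)

I(X;Z) = I(X;f(Y)) = 0.0025 dits

Verification: 0.0089 ≥ 0.0025 ✓

Information cannot be created by processing; the function f can only lose information about X.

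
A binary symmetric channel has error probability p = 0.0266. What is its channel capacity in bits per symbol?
0.8230 bits

For a binary symmetric channel (BSC) with error probability p:
Capacity C = 1 - H(p) bits per symbol

where H(p) = -p log₂(p) - (1-p) log₂(1-p) is the binary entropy function.

H(0.0266) = 0.1770 bits
C = 1 - 0.1770 = 0.8230 bits per symbol

This means we can reliably transmit up to 0.8230 bits of information per channel use.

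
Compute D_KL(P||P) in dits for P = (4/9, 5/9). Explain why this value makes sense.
0.0000 dits

KL divergence satisfies the Gibbs inequality: D_KL(P||Q) ≥ 0 for all distributions P, Q.

D_KL(P||Q) = Σ p(x) log(p(x)/q(x))
Each term is p(x) × log_10(p(x)/p(x)) = p(x) × log_10(1) = 0, so the sum is 0.
D_KL(P||Q) = 0.0000 dits

When P = Q, the KL divergence is exactly 0, as there is no 'divergence' between identical distributions.

This non-negativity is a fundamental property: relative entropy cannot be negative because it measures how different Q is from P.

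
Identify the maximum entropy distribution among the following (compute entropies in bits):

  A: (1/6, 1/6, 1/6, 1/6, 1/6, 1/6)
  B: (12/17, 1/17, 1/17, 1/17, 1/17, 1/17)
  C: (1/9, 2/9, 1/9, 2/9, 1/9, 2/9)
A

For a discrete distribution over n outcomes, entropy is maximized by the uniform distribution.

Computing entropies:
H(A) = 2.5850 bits
H(B) = 1.5569 bits
H(C) = 2.5033 bits

The uniform distribution (where all probabilities equal 1/6) achieves the maximum entropy of log_2(6) = 2.5850 bits.

Distribution A has the highest entropy.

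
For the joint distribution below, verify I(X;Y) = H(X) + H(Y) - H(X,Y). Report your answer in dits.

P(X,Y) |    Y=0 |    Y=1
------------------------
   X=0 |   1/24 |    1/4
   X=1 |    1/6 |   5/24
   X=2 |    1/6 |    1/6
I(X;Y) = 0.0231 dits

Mutual information has multiple equivalent forms:
- I(X;Y) = H(X) - H(X|Y)
- I(X;Y) = H(Y) - H(Y|X)
- I(X;Y) = H(X) + H(Y) - H(X,Y)

Computing all quantities:
H(X) = 0.4749, H(Y) = 0.2873, H(X,Y) = 0.7390
H(X|Y) = 0.4517, H(Y|X) = 0.2642

Verification:
H(X) - H(X|Y) = 0.4749 - 0.4517 = 0.0231
H(Y) - H(Y|X) = 0.2873 - 0.2642 = 0.0231
H(X) + H(Y) - H(X,Y) = 0.4749 + 0.2873 - 0.7390 = 0.0231

All forms give I(X;Y) = 0.0231 dits. ✓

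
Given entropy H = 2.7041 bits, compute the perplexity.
6.5165

Perplexity is 2^H (or exp(H) for natural log).

H = 2.7041 bits
Perplexity = 2^2.7041 = 6.5165

Interpretation: The model's uncertainty is equivalent to choosing uniformly among 6.5 options.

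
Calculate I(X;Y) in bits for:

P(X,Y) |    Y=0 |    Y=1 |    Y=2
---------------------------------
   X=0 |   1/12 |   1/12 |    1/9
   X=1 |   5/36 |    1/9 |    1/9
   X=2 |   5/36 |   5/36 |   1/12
0.0167 bits

Mutual information: I(X;Y) = H(X) + H(Y) - H(X,Y)

Marginals:
P(X) = (5/18, 13/36, 13/36), H(X) = 1.5746 bits
P(Y) = (13/36, 1/3, 11/36), H(Y) = 1.5816 bits

Joint entropy: H(X,Y) = 3.1395 bits

I(X;Y) = 1.5746 + 1.5816 - 3.1395 = 0.0167 bits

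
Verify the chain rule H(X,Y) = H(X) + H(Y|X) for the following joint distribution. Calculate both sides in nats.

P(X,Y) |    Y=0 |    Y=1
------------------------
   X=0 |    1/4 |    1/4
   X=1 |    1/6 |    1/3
H(X,Y) = 1.3580, H(X) = 0.6931, H(Y|X) = 0.6648 (all in nats)

Chain rule: H(X,Y) = H(X) + H(Y|X)

Left side — joint entropy directly:
H(X,Y) = -Σ p(x,y) log p(x,y) = 1.3580 nats

Right side — compute H(Y|X) from the conditional distributions:
P(X) = (1/2, 1/2), so H(X) = 0.6931 nats
H(Y|X) = Σ_x P(X=x) · H(Y|X=x):
  P(Y|X=0) = (1/2, 1/2), H(Y|X=0) = 0.6931, weight P(X=0) = 1/2
  P(Y|X=1) = (1/3, 2/3), H(Y|X=1) = 0.6365, weight P(X=1) = 1/2
H(Y|X) = 0.6648 nats

H(X) + H(Y|X) = 0.6931 + 0.6648 = 1.3580 nats

Both sides equal 1.3580 nats. ✓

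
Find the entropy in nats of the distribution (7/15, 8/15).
0.6909 nats

Shannon entropy is H(X) = -Σ p(x) log p(x).

For P = (7/15, 8/15):
H = -7/15 × log_e(7/15) -8/15 × log_e(8/15)
H = 0.6909 nats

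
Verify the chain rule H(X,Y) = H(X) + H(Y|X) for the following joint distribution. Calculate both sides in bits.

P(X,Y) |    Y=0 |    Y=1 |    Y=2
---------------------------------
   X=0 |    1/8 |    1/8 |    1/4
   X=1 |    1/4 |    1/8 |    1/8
H(X,Y) = 2.5000, H(X) = 1.0000, H(Y|X) = 1.5000 (all in bits)

Chain rule: H(X,Y) = H(X) + H(Y|X)

Left side — joint entropy directly:
H(X,Y) = -Σ p(x,y) log p(x,y) = 2.5000 bits

Right side — compute H(Y|X) from the conditional distributions:
P(X) = (1/2, 1/2), so H(X) = 1.0000 bits
H(Y|X) = Σ_x P(X=x) · H(Y|X=x):
  P(Y|X=0) = (1/4, 1/4, 1/2), H(Y|X=0) = 1.5000, weight P(X=0) = 1/2
  P(Y|X=1) = (1/2, 1/4, 1/4), H(Y|X=1) = 1.5000, weight P(X=1) = 1/2
H(Y|X) = 1.5000 bits

H(X) + H(Y|X) = 1.0000 + 1.5000 = 2.5000 bits

Both sides equal 2.5000 bits. ✓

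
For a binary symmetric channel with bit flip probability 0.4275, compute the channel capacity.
0.0152 bits

For a binary symmetric channel (BSC) with error probability p:
Capacity C = 1 - H(p) bits per symbol

where H(p) = -p log₂(p) - (1-p) log₂(1-p) is the binary entropy function.

H(0.4275) = 0.9848 bits
C = 1 - 0.9848 = 0.0152 bits per symbol

This means we can reliably transmit up to 0.0152 bits of information per channel use.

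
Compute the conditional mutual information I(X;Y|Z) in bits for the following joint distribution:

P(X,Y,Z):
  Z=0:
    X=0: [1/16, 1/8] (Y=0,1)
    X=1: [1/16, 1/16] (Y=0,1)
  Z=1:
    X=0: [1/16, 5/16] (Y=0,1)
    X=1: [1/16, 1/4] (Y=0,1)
0.0072 bits

Conditional mutual information: I(X;Y|Z) = H(X|Z) + H(Y|Z) - H(X,Y|Z)

H(Z) = 0.8960
H(X,Z) = 1.8829 → H(X|Z) = 0.9868
H(Y,Z) = 1.6697 → H(Y|Z) = 0.7737
H(X,Y,Z) = 2.6494 → H(X,Y|Z) = 1.7534

I(X;Y|Z) = 0.9868 + 0.7737 - 1.7534 = 0.0072 bits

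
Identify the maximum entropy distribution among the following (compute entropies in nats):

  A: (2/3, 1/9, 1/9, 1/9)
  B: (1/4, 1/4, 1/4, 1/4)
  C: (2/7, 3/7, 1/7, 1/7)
B

For a discrete distribution over n outcomes, entropy is maximized by the uniform distribution.

Computing entropies:
H(A) = 1.0027 nats
H(B) = 1.3863 nats
H(C) = 1.2770 nats

The uniform distribution (where all probabilities equal 1/4) achieves the maximum entropy of log_e(4) = 1.3863 nats.

Distribution B has the highest entropy.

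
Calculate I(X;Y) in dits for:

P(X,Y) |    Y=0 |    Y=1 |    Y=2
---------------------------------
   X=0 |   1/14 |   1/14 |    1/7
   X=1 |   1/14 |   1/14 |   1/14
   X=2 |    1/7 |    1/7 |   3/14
0.0030 dits

Mutual information: I(X;Y) = H(X) + H(Y) - H(X,Y)

Marginals:
P(X) = (2/7, 3/14, 1/2), H(X) = 0.4493 dits
P(Y) = (2/7, 2/7, 3/7), H(Y) = 0.4686 dits

Joint entropy: H(X,Y) = 0.9149 dits

I(X;Y) = 0.4493 + 0.4686 - 0.9149 = 0.0030 dits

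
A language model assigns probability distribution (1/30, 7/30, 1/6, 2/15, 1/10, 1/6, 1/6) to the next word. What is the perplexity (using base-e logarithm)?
6.3454

Perplexity is e^H (or exp(H) for natural log).

First, H = -Σ p log p = 1.8477 nats
Perplexity = e^1.8477 = 6.3454

Interpretation: The model's uncertainty is equivalent to choosing uniformly among 6.3 options.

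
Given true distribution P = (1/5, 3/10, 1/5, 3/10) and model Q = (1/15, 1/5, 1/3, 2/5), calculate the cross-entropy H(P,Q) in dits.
0.6597 dits

Cross-entropy: H(P,Q) = -Σ p(x) log q(x)

Alternatively: H(P,Q) = H(P) + D_KL(P||Q)
H(P) = 0.5933 dits
D_KL(P||Q) = 0.0664 dits

H(P,Q) = 0.5933 + 0.0664 = 0.6597 dits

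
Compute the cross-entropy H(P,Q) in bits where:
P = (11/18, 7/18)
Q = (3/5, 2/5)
0.9645 bits

Cross-entropy: H(P,Q) = -Σ p(x) log q(x)

Alternatively: H(P,Q) = H(P) + D_KL(P||Q)
H(P) = 0.9641 bits
D_KL(P||Q) = 0.0004 bits

H(P,Q) = 0.9641 + 0.0004 = 0.9645 bits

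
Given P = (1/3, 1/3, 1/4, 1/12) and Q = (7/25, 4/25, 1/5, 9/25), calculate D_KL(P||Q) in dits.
0.1028 dits

KL divergence: D_KL(P||Q) = Σ p(x) log(p(x)/q(x))

Computing term by term:
  x=0: 1/3 × log_10[(1/3)/(7/25)] = 1/3 × 0.0757 = 0.0252
  x=1: 1/3 × log_10[(1/3)/(4/25)] = 1/3 × 0.3188 = 0.1063
  x=2: 1/4 × log_10[(1/4)/(1/5)] = 1/4 × 0.0969 = 0.0242
  x=3: 1/12 × log_10[(1/12)/(9/25)] = 1/12 × -0.6355 = -0.0530

D_KL(P||Q) = 0.1028 dits

Note: KL divergence is always non-negative and equals 0 iff P = Q.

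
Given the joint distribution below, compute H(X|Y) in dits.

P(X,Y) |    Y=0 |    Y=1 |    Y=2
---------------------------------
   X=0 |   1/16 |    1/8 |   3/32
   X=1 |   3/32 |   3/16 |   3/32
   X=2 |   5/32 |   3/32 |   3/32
0.4606 dits

Using the chain rule: H(X|Y) = H(X,Y) - H(Y)

First, compute H(X,Y) = 0.9323 dits

Marginal P(Y) = (5/16, 13/32, 9/32)
H(Y) = 0.4717 dits

H(X|Y) = H(X,Y) - H(Y) = 0.9323 - 0.4717 = 0.4606 dits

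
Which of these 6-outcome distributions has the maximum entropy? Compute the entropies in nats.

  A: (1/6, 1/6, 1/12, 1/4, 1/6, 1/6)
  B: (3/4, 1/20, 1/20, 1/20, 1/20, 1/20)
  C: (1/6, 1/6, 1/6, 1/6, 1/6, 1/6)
C

For a discrete distribution over n outcomes, entropy is maximized by the uniform distribution.

Computing entropies:
H(A) = 1.7482 nats
H(B) = 0.9647 nats
H(C) = 1.7918 nats

The uniform distribution (where all probabilities equal 1/6) achieves the maximum entropy of log_e(6) = 1.7918 nats.

Distribution C has the highest entropy.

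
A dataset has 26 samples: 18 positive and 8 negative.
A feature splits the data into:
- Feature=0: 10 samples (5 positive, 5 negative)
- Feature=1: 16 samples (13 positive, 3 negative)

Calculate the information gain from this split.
0.0774 bits

Information Gain = H(Y) - H(Y|Feature)

Before split:
P(positive) = 18/26 = 0.6923
H(Y) = 0.8905 bits

After split:
Feature=0: H = 1.0000 bits (weight = 10/26)
Feature=1: H = 0.6962 bits (weight = 16/26)
H(Y|Feature) = (10/26)×1.0000 + (16/26)×0.6962 = 0.8131 bits

Information Gain = 0.8905 - 0.8131 = 0.0774 bits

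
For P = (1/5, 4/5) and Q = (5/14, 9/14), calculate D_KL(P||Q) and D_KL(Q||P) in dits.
D_KL(P||Q) = 0.0256, D_KL(Q||P) = 0.0289

KL divergence is not symmetric: D_KL(P||Q) ≠ D_KL(Q||P) in general.

D_KL(P||Q) = 0.0256 dits
D_KL(Q||P) = 0.0289 dits

No, they are not equal!

This asymmetry is why KL divergence is not a true distance metric.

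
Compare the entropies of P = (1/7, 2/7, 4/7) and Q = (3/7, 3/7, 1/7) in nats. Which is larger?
Q

Computing entropies in nats:
H(P) = 0.9557
H(Q) = 1.0042

Distribution Q has higher entropy.

Intuition: The distribution closer to uniform (more spread out) has higher entropy.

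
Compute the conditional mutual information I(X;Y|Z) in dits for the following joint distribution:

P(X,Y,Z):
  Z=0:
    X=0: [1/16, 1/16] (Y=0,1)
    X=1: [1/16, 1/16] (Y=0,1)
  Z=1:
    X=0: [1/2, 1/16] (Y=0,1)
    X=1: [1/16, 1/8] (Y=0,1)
0.0461 dits

Conditional mutual information: I(X;Y|Z) = H(X|Z) + H(Y|Z) - H(X,Y|Z)

H(Z) = 0.2442
H(X,Z) = 0.5026 → H(X|Z) = 0.2584
H(Y,Z) = 0.5026 → H(Y|Z) = 0.2584
H(X,Y,Z) = 0.7149 → H(X,Y|Z) = 0.4707

I(X;Y|Z) = 0.2584 + 0.2584 - 0.4707 = 0.0461 dits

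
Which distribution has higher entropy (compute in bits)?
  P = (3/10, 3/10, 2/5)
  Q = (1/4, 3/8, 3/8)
P

Computing entropies in bits:
H(P) = 1.5710
H(Q) = 1.5613

Distribution P has higher entropy.

Intuition: The distribution closer to uniform (more spread out) has higher entropy.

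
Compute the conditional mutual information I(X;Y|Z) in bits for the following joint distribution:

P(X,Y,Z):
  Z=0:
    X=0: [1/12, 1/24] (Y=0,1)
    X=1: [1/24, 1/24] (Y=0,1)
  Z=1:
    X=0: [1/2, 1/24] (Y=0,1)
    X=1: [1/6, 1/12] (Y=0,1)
0.0608 bits

Conditional mutual information: I(X;Y|Z) = H(X|Z) + H(Y|Z) - H(X,Y|Z)

H(Z) = 0.7383
H(X,Z) = 1.6529 → H(X|Z) = 0.9146
H(Y,Z) = 1.4387 → H(Y|Z) = 0.7004
H(X,Y,Z) = 2.2925 → H(X,Y|Z) = 1.5542

I(X;Y|Z) = 0.9146 + 0.7004 - 1.5542 = 0.0608 bits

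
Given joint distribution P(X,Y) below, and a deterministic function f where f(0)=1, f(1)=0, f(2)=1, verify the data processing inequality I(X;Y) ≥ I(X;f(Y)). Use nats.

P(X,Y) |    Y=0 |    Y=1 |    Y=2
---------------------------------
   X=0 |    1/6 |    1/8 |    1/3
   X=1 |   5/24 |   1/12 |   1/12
I(X;Y) = 0.0552, I(X;f(Y)) = 0.0003, inequality holds: 0.0552 ≥ 0.0003

Data Processing Inequality: For any Markov chain X → Y → Z, we have I(X;Y) ≥ I(X;Z).

Here Z = f(Y) is a deterministic function of Y, forming X → Y → Z.

Original I(X;Y) = 0.0552 nats

After applying f:
P(X,Z) where Z=f(Y):
- P(X,Z=0) = P(X,Y=1)
- P(X,Z=1) = P(X,Y=0) + P(X,Y=2)

I(X;Z) = I(X;f(Y)) = 0.0003 nats

Verification: 0.0552 ≥ 0.0003 ✓

Information cannot be created by processing; the function f can only lose information about X.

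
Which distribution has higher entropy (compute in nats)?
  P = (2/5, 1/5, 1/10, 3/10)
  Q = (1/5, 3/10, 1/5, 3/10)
Q

Computing entropies in nats:
H(P) = 1.2799
H(Q) = 1.3662

Distribution Q has higher entropy.

Intuition: The distribution closer to uniform (more spread out) has higher entropy.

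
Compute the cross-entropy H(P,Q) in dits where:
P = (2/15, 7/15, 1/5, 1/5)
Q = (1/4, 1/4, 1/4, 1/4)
0.6021 dits

Cross-entropy: H(P,Q) = -Σ p(x) log q(x)

Alternatively: H(P,Q) = H(P) + D_KL(P||Q)
H(P) = 0.5507 dits
D_KL(P||Q) = 0.0513 dits

H(P,Q) = 0.5507 + 0.0513 = 0.6021 dits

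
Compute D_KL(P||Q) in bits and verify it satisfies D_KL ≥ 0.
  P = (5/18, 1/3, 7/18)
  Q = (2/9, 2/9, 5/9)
0.0843 bits

KL divergence satisfies the Gibbs inequality: D_KL(P||Q) ≥ 0 for all distributions P, Q.

D_KL(P||Q) = Σ p(x) log(p(x)/q(x))
Term by term:
  x=0: 5/18 × log_2[(5/18)/(2/9)] = 0.0894
  x=1: 1/3 × log_2[(1/3)/(2/9)] = 0.1950
  x=2: 7/18 × log_2[(7/18)/(5/9)] = -0.2001
D_KL(P||Q) = 0.0843 bits

D_KL(P||Q) = 0.0843 ≥ 0 ✓

This non-negativity is a fundamental property: relative entropy cannot be negative because it measures how different Q is from P.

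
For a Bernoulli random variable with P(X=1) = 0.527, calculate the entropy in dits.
0.3004 dits

The binary entropy function is:
H(p) = -p log(p) - (1-p) log(1-p)

H(0.527) = -0.527 × log_10(0.527) - 0.473 × log_10(0.473)
H(0.527) = 0.3004 dits

Note: Binary entropy is maximized at p=0.5 (H=1 bit) and minimized at p=0 or p=1 (H=0).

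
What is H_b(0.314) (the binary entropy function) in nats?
0.6223 nats

The binary entropy function is:
H(p) = -p log(p) - (1-p) log(1-p)

H(0.314) = -0.314 × log_e(0.314) - 0.686 × log_e(0.686)
H(0.314) = 0.6223 nats

Note: Binary entropy is maximized at p=0.5 (H=1 bit) and minimized at p=0 or p=1 (H=0).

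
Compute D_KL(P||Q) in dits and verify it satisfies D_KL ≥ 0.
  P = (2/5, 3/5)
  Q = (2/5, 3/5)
0.0000 dits

KL divergence satisfies the Gibbs inequality: D_KL(P||Q) ≥ 0 for all distributions P, Q.

D_KL(P||Q) = Σ p(x) log(p(x)/q(x))
Term by term:
  x=0: 2/5 × log_10[(2/5)/(2/5)] = 0.0000
  x=1: 3/5 × log_10[(3/5)/(3/5)] = 0.0000
D_KL(P||Q) = 0.0000 dits

D_KL(P||Q) = 0.0000 ≥ 0 ✓

This non-negativity is a fundamental property: relative entropy cannot be negative because it measures how different Q is from P.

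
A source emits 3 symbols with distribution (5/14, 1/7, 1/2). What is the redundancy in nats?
0.1063 nats

Redundancy measures how far a source is from maximum entropy:
R = H_max - H(X)

Maximum entropy for 3 symbols: H_max = log_e(3) = 1.0986 nats
Actual entropy: H(X) = 0.9923 nats
Redundancy: R = 1.0986 - 0.9923 = 0.1063 nats

This redundancy represents potential for compression: the source could be compressed by 0.1063 nats per symbol.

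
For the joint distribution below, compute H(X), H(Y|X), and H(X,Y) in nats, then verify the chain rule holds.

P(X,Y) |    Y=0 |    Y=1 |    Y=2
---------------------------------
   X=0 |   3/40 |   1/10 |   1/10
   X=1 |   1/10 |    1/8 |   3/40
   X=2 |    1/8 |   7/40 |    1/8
H(X,Y) = 2.1641, H(X) = 1.0799, H(Y|X) = 1.0843 (all in nats)

Chain rule: H(X,Y) = H(X) + H(Y|X)

Left side — joint entropy directly:
H(X,Y) = -Σ p(x,y) log p(x,y) = 2.1641 nats

Right side — compute H(Y|X) from the conditional distributions:
P(X) = (11/40, 3/10, 17/40), so H(X) = 1.0799 nats
H(Y|X) = Σ_x P(X=x) · H(Y|X=x):
  P(Y|X=0) = (3/11, 4/11, 4/11), H(Y|X=0) = 1.0901, weight P(X=0) = 11/40
  P(Y|X=1) = (1/3, 5/12, 1/4), H(Y|X=1) = 1.0776, weight P(X=1) = 3/10
  P(Y|X=2) = (5/17, 7/17, 5/17), H(Y|X=2) = 1.0852, weight P(X=2) = 17/40
H(Y|X) = 1.0843 nats

H(X) + H(Y|X) = 1.0799 + 1.0843 = 2.1641 nats

Both sides equal 2.1641 nats. ✓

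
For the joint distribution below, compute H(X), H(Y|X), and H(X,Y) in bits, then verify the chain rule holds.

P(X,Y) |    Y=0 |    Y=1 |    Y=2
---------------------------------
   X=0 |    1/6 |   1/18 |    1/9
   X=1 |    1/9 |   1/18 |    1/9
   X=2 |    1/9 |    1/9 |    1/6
H(X,Y) = 3.0860, H(X) = 1.5715, H(Y|X) = 1.5145 (all in bits)

Chain rule: H(X,Y) = H(X) + H(Y|X)

Left side — joint entropy directly:
H(X,Y) = -Σ p(x,y) log p(x,y) = 3.0860 bits

Right side — compute H(Y|X) from the conditional distributions:
P(X) = (1/3, 5/18, 7/18), so H(X) = 1.5715 bits
H(Y|X) = Σ_x P(X=x) · H(Y|X=x):
  P(Y|X=0) = (1/2, 1/6, 1/3), H(Y|X=0) = 1.4591, weight P(X=0) = 1/3
  P(Y|X=1) = (2/5, 1/5, 2/5), H(Y|X=1) = 1.5219, weight P(X=1) = 5/18
  P(Y|X=2) = (2/7, 2/7, 3/7), H(Y|X=2) = 1.5567, weight P(X=2) = 7/18
H(Y|X) = 1.5145 bits

H(X) + H(Y|X) = 1.5715 + 1.5145 = 3.0860 bits

Both sides equal 3.0860 bits. ✓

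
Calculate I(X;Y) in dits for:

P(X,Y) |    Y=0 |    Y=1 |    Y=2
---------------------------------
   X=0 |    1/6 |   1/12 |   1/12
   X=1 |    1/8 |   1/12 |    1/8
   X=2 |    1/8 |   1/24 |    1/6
0.0119 dits

Mutual information: I(X;Y) = H(X) + H(Y) - H(X,Y)

Marginals:
P(X) = (1/3, 1/3, 1/3), H(X) = 0.4771 dits
P(Y) = (5/12, 5/24, 3/8), H(Y) = 0.4601 dits

Joint entropy: H(X,Y) = 0.9253 dits

I(X;Y) = 0.4771 + 0.4601 - 0.9253 = 0.0119 dits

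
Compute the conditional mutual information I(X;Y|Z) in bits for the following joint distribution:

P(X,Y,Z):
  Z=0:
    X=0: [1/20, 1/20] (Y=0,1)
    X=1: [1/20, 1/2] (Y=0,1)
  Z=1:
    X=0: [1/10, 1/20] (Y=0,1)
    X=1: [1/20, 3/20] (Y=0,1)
0.1057 bits

Conditional mutual information: I(X;Y|Z) = H(X|Z) + H(Y|Z) - H(X,Y|Z)

H(Z) = 0.9341
H(X,Z) = 1.6815 → H(X|Z) = 0.7474
H(Y,Z) = 1.6815 → H(Y|Z) = 0.7474
H(X,Y,Z) = 2.3232 → H(X,Y|Z) = 1.3892

I(X;Y|Z) = 0.7474 + 0.7474 - 1.3892 = 0.1057 bits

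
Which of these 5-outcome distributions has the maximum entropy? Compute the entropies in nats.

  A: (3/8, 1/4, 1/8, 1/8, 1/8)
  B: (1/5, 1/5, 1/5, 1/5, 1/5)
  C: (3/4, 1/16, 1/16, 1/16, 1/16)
B

For a discrete distribution over n outcomes, entropy is maximized by the uniform distribution.

Computing entropies:
H(A) = 1.4942 nats
H(B) = 1.6094 nats
H(C) = 0.9089 nats

The uniform distribution (where all probabilities equal 1/5) achieves the maximum entropy of log_e(5) = 1.6094 nats.

Distribution B has the highest entropy.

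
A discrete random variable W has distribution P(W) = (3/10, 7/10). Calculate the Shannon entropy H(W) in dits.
0.2653 dits

Shannon entropy is H(X) = -Σ p(x) log p(x).

For P = (3/10, 7/10):
H = -3/10 × log_10(3/10) -7/10 × log_10(7/10)
H = 0.2653 dits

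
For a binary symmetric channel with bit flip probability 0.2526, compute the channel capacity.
0.1846 bits

For a binary symmetric channel (BSC) with error probability p:
Capacity C = 1 - H(p) bits per symbol

where H(p) = -p log₂(p) - (1-p) log₂(1-p) is the binary entropy function.

H(0.2526) = 0.8154 bits
C = 1 - 0.8154 = 0.1846 bits per symbol

This means we can reliably transmit up to 0.1846 bits of information per channel use.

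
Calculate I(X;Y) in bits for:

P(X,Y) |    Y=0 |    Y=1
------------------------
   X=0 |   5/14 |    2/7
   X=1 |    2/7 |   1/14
0.0453 bits

Mutual information: I(X;Y) = H(X) + H(Y) - H(X,Y)

Marginals:
P(X) = (9/14, 5/14), H(X) = 0.9403 bits
P(Y) = (9/14, 5/14), H(Y) = 0.9403 bits

Joint entropy: H(X,Y) = 1.8352 bits

I(X;Y) = 0.9403 + 0.9403 - 1.8352 = 0.0453 bits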